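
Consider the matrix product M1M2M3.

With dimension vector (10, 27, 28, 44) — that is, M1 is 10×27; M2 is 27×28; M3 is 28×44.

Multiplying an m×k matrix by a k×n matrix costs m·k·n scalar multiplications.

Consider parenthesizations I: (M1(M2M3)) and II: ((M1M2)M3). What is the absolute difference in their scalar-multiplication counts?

25264

Order I = (M1(M2M3)): (M2M3): 27×28 by 28×44 → 27×44, cost 27·28·44 = 33264; (M1(M2M3)): 10×27 by 27×44 → 10×44, cost 10·27·44 = 11880; cumulative 45144. Total 45144.
Order II = ((M1M2)M3): (M1M2): 10×27 by 27×28 → 10×28, cost 10·27·28 = 7560; ((M1M2)M3): 10×28 by 28×44 → 10×44, cost 10·28·44 = 12320; cumulative 19880. Total 19880.
Difference: |45144 − 19880| = 25264.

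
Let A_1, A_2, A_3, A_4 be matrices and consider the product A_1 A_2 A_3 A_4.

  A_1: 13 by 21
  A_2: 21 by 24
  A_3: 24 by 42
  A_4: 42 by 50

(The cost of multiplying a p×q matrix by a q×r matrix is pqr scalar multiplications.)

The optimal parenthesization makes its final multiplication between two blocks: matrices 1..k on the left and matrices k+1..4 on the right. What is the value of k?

3

Adjacent pairs: A_1A_2 = 13·21·24 = 6552; A_2A_3 = 21·24·42 = 21168; A_3A_4 = 24·42·50 = 50400.
Length 3: A_1..A_3: k=1: 0+21168+13·21·42=32634; k=2: 6552+0+13·24·42=19656 → min 19656 | A_2..A_4: k=2: 0+50400+21·24·50=75600; k=3: 21168+0+21·42·50=65268 → min 65268.
Top-level splits: k=1: (A_1..A_1)·(A_2..A_4) → 0+65268+13·21·50 = 78918; k=2: (A_1..A_2)·(A_3..A_4) → 6552+50400+13·24·50 = 72552; k=3: (A_1..A_3)·(A_4..A_4) → 19656+0+13·42·50 = 46956.
Best split is after A_3, i.e. k = 3.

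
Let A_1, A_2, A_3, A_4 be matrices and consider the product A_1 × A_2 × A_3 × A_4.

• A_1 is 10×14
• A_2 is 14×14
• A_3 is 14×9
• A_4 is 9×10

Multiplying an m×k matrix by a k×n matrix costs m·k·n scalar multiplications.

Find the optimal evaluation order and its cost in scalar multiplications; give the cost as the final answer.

Adjacent pairs: A_1A_2 = 10·14·14 = 1960; A_2A_3 = 14·14·9 = 1764; A_3A_4 = 14·9·10 = 1260.
Length 3: A_1..A_3: k=1: 0+1764+10·14·9=3024; k=2: 1960+0+10·14·9=3220 → min 3024 | A_2..A_4: k=2: 0+1260+14·14·10=3220; k=3: 1764+0+14·9·10=3024 → min 3024.
Length 4: A_1..A_4: k=1: 0+3024+10·14·10=4424; k=2: 1960+1260+10·14·10=4620; k=3: 3024+0+10·9·10=3924 → min 3924.
Optimal parenthesization: ((A_1 × (A_2 × A_3)) × A_4) with cost 3924.

3924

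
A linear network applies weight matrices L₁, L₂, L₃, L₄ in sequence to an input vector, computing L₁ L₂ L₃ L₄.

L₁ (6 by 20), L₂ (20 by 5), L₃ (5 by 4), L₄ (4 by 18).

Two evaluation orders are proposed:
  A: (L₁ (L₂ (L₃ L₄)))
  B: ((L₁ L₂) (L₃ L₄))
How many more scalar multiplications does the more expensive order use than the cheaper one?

Order A = (L₁ (L₂ (L₃ L₄))): (L₃ L₄): 5×4 by 4×18 → 5×18, cost 5·4·18 = 360; (L₂ (L₃ L₄)): 20×5 by 5×18 → 20×18, cost 20·5·18 = 1800; cumulative 2160; (L₁ (L₂ (L₃ L₄))): 6×20 by 20×18 → 6×18, cost 6·20·18 = 2160; cumulative 4320. Total 4320.
Order B = ((L₁ L₂) (L₃ L₄)): (L₁ L₂): 6×20 by 20×5 → 6×5, cost 6·20·5 = 600; (L₃ L₄): 5×4 by 4×18 → 5×18, cost 5·4·18 = 360; ((L₁ L₂) (L₃ L₄)): 6×5 by 5×18 → 6×18, cost 6·5·18 = 540; cumulative 1500. Total 1500.
Difference: |4320 − 1500| = 2820.

2820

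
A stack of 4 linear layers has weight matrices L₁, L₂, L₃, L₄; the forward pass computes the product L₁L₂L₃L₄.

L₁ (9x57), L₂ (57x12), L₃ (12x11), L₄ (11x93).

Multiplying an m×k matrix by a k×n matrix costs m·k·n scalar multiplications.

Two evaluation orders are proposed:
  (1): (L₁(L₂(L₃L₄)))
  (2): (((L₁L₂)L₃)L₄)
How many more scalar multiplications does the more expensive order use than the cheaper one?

107046

Order (1) = (L₁(L₂(L₃L₄))): (L₃L₄): 12×11 by 11×93 → 12×93, cost 12·11·93 = 12276; (L₂(L₃L₄)): 57×12 by 12×93 → 57×93, cost 57·12·93 = 63612; cumulative 75888; (L₁(L₂(L₃L₄))): 9×57 by 57×93 → 9×93, cost 9·57·93 = 47709; cumulative 123597. Total 123597.
Order (2) = (((L₁L₂)L₃)L₄): (L₁L₂): 9×57 by 57×12 → 9×12, cost 9·57·12 = 6156; ((L₁L₂)L₃): 9×12 by 12×11 → 9×11, cost 9·12·11 = 1188; cumulative 7344; (((L₁L₂)L₃)L₄): 9×11 by 11×93 → 9×93, cost 9·11·93 = 9207; cumulative 16551. Total 16551.
Difference: |123597 − 16551| = 107046.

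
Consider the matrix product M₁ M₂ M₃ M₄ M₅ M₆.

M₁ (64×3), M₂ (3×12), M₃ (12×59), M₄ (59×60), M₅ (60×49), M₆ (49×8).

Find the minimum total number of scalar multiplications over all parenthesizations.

24276

Adjacent pairs: M₁M₂ = 64·3·12 = 2304; M₂M₃ = 3·12·59 = 2124; M₃M₄ = 12·59·60 = 42480; M₄M₅ = 59·60·49 = 173460; M₅M₆ = 60·49·8 = 23520.
Length 3: M₁..M₃: k=1: 0+2124+64·3·59=13452; k=2: 2304+0+64·12·59=47616 → min 13452 | M₂..M₄: k=2: 0+42480+3·12·60=44640; k=3: 2124+0+3·59·60=12744 → min 12744 | M₃..M₅: k=3: 0+173460+12·59·49=208152; k=4: 42480+0+12·60·49=77760 → min 77760 | M₄..M₆: k=4: 0+23520+59·60·8=51840; k=5: 173460+0+59·49·8=196588 → min 51840.
Length 4: M₁..M₄: k=1: 0+12744+64·3·60=24264; k=2: 2304+42480+64·12·60=90864; k=3: 13452+0+64·59·60=240012 → min 24264 | M₂..M₅: k=2: 0+77760+3·12·49=79524; k=3: 2124+173460+3·59·49=184257; k=4: 12744+0+3·60·49=21564 → min 21564 | M₃..M₆: k=3: 0+51840+12·59·8=57504; k=4: 42480+23520+12·60·8=71760; k=5: 77760+0+12·49·8=82464 → min 57504.
Length 5: M₁..M₅: k=1: 0+21564+64·3·49=30972; k=2: 2304+77760+64·12·49=117696; k=3: 13452+173460+64·59·49=371936; k=4: 24264+0+64·60·49=212424 → min 30972 | M₂..M₆: k=2: 0+57504+3·12·8=57792; k=3: 2124+51840+3·59·8=55380; k=4: 12744+23520+3·60·8=37704; k=5: 21564+0+3·49·8=22740 → min 22740.
Length 6: M₁..M₆: k=1: 0+22740+64·3·8=24276; k=2: 2304+57504+64·12·8=65952; k=3: 13452+51840+64·59·8=95500; k=4: 24264+23520+64·60·8=78504; k=5: 30972+0+64·49·8=56060 → min 24276.
Optimal order: (M₁ ((((M₂ M₃) M₄) M₅) M₆)) with cost 24276.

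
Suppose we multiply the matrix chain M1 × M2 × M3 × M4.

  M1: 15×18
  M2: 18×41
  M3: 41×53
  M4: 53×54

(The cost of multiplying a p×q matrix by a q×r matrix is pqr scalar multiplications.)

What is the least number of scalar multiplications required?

Adjacent pairs: M1M2 = 15·18·41 = 11070; M2M3 = 18·41·53 = 39114; M3M4 = 41·53·54 = 117342.
Length 3: M1..M3: k=1: 0+39114+15·18·53=53424; k=2: 11070+0+15·41·53=43665 → min 43665 | M2..M4: k=2: 0+117342+18·41·54=157194; k=3: 39114+0+18·53·54=90630 → min 90630.
Length 4: M1..M4: k=1: 0+90630+15·18·54=105210; k=2: 11070+117342+15·41·54=161622; k=3: 43665+0+15·53·54=86595 → min 86595.
Optimal order: (((M1 × M2) × M3) × M4) with cost 86595.

86595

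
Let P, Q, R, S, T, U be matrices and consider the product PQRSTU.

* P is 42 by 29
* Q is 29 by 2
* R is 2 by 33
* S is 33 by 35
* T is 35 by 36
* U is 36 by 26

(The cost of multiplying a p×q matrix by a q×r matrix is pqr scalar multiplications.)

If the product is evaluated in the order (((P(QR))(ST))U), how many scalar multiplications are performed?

(QR): 29×2 by 2×33 → 29×33, cost 29·2·33 = 1914
(P(QR)): 42×29 by 29×33 → 42×33, cost 42·29·33 = 40194; cumulative 42108
(ST): 33×35 by 35×36 → 33×36, cost 33·35·36 = 41580
((P(QR))(ST)): 42×33 by 33×36 → 42×36, cost 42·33·36 = 49896; cumulative 133584
(((P(QR))(ST))U): 42×36 by 36×26 → 42×26, cost 42·36·26 = 39312; cumulative 172896
Total: 172896 scalar multiplications.

172896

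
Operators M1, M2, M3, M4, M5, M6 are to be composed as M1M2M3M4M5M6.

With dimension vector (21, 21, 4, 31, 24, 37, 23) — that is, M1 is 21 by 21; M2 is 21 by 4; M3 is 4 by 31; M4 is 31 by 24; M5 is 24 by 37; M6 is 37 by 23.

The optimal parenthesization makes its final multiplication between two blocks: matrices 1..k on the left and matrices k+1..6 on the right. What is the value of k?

Adjacent pairs: M1M2 = 21·21·4 = 1764; M2M3 = 21·4·31 = 2604; M3M4 = 4·31·24 = 2976; M4M5 = 31·24·37 = 27528; M5M6 = 24·37·23 = 20424.
Length 3: M1..M3: k=1: 0+2604+21·21·31=16275; k=2: 1764+0+21·4·31=4368 → min 4368 | M2..M4: k=2: 0+2976+21·4·24=4992; k=3: 2604+0+21·31·24=18228 → min 4992 | M3..M5: k=3: 0+27528+4·31·37=32116; k=4: 2976+0+4·24·37=6528 → min 6528 | M4..M6: k=4: 0+20424+31·24·23=37536; k=5: 27528+0+31·37·23=53909 → min 37536.
Length 4: M1..M4: k=1: 0+4992+21·21·24=15576; k=2: 1764+2976+21·4·24=6756; k=3: 4368+0+21·31·24=19992 → min 6756 | M2..M5: k=2: 0+6528+21·4·37=9636; k=3: 2604+27528+21·31·37=54219; k=4: 4992+0+21·24·37=23640 → min 9636 | M3..M6: k=3: 0+37536+4·31·23=40388; k=4: 2976+20424+4·24·23=25608; k=5: 6528+0+4·37·23=9932 → min 9932.
Length 5: M1..M5: k=1: 0+9636+21·21·37=25953; k=2: 1764+6528+21·4·37=11400; k=3: 4368+27528+21·31·37=55983; k=4: 6756+0+21·24·37=25404 → min 11400 | M2..M6: k=2: 0+9932+21·4·23=11864; k=3: 2604+37536+21·31·23=55113; k=4: 4992+20424+21·24·23=37008; k=5: 9636+0+21·37·23=27507 → min 11864.
Top-level splits: k=1: (M1..M1)·(M2..M6) → 0+11864+21·21·23 = 22007; k=2: (M1..M2)·(M3..M6) → 1764+9932+21·4·23 = 13628; k=3: (M1..M3)·(M4..M6) → 4368+37536+21·31·23 = 56877; k=4: (M1..M4)·(M5..M6) → 6756+20424+21·24·23 = 38772; k=5: (M1..M5)·(M6..M6) → 11400+0+21·37·23 = 29271.
Best split is after M2, i.e. k = 2.

2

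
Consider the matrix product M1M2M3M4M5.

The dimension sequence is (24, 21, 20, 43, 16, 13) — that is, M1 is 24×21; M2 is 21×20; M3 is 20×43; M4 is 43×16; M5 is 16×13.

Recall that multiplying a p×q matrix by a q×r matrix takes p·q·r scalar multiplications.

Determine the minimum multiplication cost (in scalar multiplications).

29932

Adjacent pairs: M1M2 = 24·21·20 = 10080; M2M3 = 21·20·43 = 18060; M3M4 = 20·43·16 = 13760; M4M5 = 43·16·13 = 8944.
Length 3: M1..M3: k=1: 0+18060+24·21·43=39732; k=2: 10080+0+24·20·43=30720 → min 30720 | M2..M4: k=2: 0+13760+21·20·16=20480; k=3: 18060+0+21·43·16=32508 → min 20480 | M3..M5: k=3: 0+8944+20·43·13=20124; k=4: 13760+0+20·16·13=17920 → min 17920.
Length 4: M1..M4: k=1: 0+20480+24·21·16=28544; k=2: 10080+13760+24·20·16=31520; k=3: 30720+0+24·43·16=47232 → min 28544 | M2..M5: k=2: 0+17920+21·20·13=23380; k=3: 18060+8944+21·43·13=38743; k=4: 20480+0+21·16·13=24848 → min 23380.
Length 5: M1..M5: k=1: 0+23380+24·21·13=29932; k=2: 10080+17920+24·20·13=34240; k=3: 30720+8944+24·43·13=53080; k=4: 28544+0+24·16·13=33536 → min 29932.
Optimal order: (M1(M2((M3M4)M5))) with cost 29932.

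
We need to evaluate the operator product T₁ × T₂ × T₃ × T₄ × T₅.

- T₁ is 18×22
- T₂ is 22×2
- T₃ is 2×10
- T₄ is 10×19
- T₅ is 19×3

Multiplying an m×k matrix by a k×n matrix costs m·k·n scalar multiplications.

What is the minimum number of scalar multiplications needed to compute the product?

1394

Adjacent pairs: T₁T₂ = 18·22·2 = 792; T₂T₃ = 22·2·10 = 440; T₃T₄ = 2·10·19 = 380; T₄T₅ = 10·19·3 = 570.
Length 3: T₁..T₃: k=1: 0+440+18·22·10=4400; k=2: 792+0+18·2·10=1152 → min 1152 | T₂..T₄: k=2: 0+380+22·2·19=1216; k=3: 440+0+22·10·19=4620 → min 1216 | T₃..T₅: k=3: 0+570+2·10·3=630; k=4: 380+0+2·19·3=494 → min 494.
Length 4: T₁..T₄: k=1: 0+1216+18·22·19=8740; k=2: 792+380+18·2·19=1856; k=3: 1152+0+18·10·19=4572 → min 1856 | T₂..T₅: k=2: 0+494+22·2·3=626; k=3: 440+570+22·10·3=1670; k=4: 1216+0+22·19·3=2470 → min 626.
Length 5: T₁..T₅: k=1: 0+626+18·22·3=1814; k=2: 792+494+18·2·3=1394; k=3: 1152+570+18·10·3=2262; k=4: 1856+0+18·19·3=2882 → min 1394.
Optimal order: ((T₁ × T₂) × ((T₃ × T₄) × T₅)) with cost 1394.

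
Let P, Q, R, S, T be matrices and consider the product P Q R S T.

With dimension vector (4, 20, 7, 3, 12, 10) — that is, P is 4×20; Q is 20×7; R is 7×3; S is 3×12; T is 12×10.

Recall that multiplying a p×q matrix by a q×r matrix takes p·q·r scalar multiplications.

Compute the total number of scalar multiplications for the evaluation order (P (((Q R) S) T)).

(Q R): 20×7 by 7×3 → 20×3, cost 20·7·3 = 420
((Q R) S): 20×3 by 3×12 → 20×12, cost 20·3·12 = 720; cumulative 1140
(((Q R) S) T): 20×12 by 12×10 → 20×10, cost 20·12·10 = 2400; cumulative 3540
(P (((Q R) S) T)): 4×20 by 20×10 → 4×10, cost 4·20·10 = 800; cumulative 4340
Total: 4340 scalar multiplications.

4340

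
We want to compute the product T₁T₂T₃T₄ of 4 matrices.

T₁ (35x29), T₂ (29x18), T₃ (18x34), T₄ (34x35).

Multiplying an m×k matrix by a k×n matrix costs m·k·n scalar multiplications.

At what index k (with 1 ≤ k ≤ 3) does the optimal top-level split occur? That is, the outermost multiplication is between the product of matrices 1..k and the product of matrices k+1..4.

2

Adjacent pairs: T₁T₂ = 35·29·18 = 18270; T₂T₃ = 29·18·34 = 17748; T₃T₄ = 18·34·35 = 21420.
Length 3: T₁..T₃: k=1: 0+17748+35·29·34=52258; k=2: 18270+0+35·18·34=39690 → min 39690 | T₂..T₄: k=2: 0+21420+29·18·35=39690; k=3: 17748+0+29·34·35=52258 → min 39690.
Top-level splits: k=1: (T₁..T₁)·(T₂..T₄) → 0+39690+35·29·35 = 75215; k=2: (T₁..T₂)·(T₃..T₄) → 18270+21420+35·18·35 = 61740; k=3: (T₁..T₃)·(T₄..T₄) → 39690+0+35·34·35 = 81340.
Best split is after T₂, i.e. k = 2.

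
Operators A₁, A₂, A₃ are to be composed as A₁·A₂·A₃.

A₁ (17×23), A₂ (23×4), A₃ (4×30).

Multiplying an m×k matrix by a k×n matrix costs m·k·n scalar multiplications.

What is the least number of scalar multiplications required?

3604

Order (A₁·(A₂·A₃)): (A₂·A₃): 23×4 by 4×30 → 23×30, cost 23·4·30 = 2760; (A₁·(A₂·A₃)): 17×23 by 23×30 → 17×30, cost 17·23·30 = 11730; cumulative 14490. Total 14490.
Order ((A₁·A₂)·A₃): (A₁·A₂): 17×23 by 23×4 → 17×4, cost 17·23·4 = 1564; ((A₁·A₂)·A₃): 17×4 by 4×30 → 17×30, cost 17·4·30 = 2040; cumulative 3604. Total 3604.
Minimum: 3604.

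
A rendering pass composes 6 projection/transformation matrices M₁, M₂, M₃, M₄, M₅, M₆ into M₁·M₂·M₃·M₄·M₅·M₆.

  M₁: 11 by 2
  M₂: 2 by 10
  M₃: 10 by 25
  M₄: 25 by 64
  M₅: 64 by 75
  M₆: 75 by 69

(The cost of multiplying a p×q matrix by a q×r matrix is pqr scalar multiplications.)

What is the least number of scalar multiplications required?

Adjacent pairs: M₁M₂ = 11·2·10 = 220; M₂M₃ = 2·10·25 = 500; M₃M₄ = 10·25·64 = 16000; M₄M₅ = 25·64·75 = 120000; M₅M₆ = 64·75·69 = 331200.
Length 3: M₁..M₃: k=1: 0+500+11·2·25=1050; k=2: 220+0+11·10·25=2970 → min 1050 | M₂..M₄: k=2: 0+16000+2·10·64=17280; k=3: 500+0+2·25·64=3700 → min 3700 | M₃..M₅: k=3: 0+120000+10·25·75=138750; k=4: 16000+0+10·64·75=64000 → min 64000 | M₄..M₆: k=4: 0+331200+25·64·69=441600; k=5: 120000+0+25·75·69=249375 → min 249375.
Length 4: M₁..M₄: k=1: 0+3700+11·2·64=5108; k=2: 220+16000+11·10·64=23260; k=3: 1050+0+11·25·64=18650 → min 5108 | M₂..M₅: k=2: 0+64000+2·10·75=65500; k=3: 500+120000+2·25·75=124250; k=4: 3700+0+2·64·75=13300 → min 13300 | M₃..M₆: k=3: 0+249375+10·25·69=266625; k=4: 16000+331200+10·64·69=391360; k=5: 64000+0+10·75·69=115750 → min 115750.
Length 5: M₁..M₅: k=1: 0+13300+11·2·75=14950; k=2: 220+64000+11·10·75=72470; k=3: 1050+120000+11·25·75=141675; k=4: 5108+0+11·64·75=57908 → min 14950 | M₂..M₆: k=2: 0+115750+2·10·69=117130; k=3: 500+249375+2·25·69=253325; k=4: 3700+331200+2·64·69=343732; k=5: 13300+0+2·75·69=23650 → min 23650.
Length 6: M₁..M₆: k=1: 0+23650+11·2·69=25168; k=2: 220+115750+11·10·69=123560; k=3: 1050+249375+11·25·69=269400; k=4: 5108+331200+11·64·69=384884; k=5: 14950+0+11·75·69=71875 → min 25168.
Optimal order: (M₁·((((M₂·M₃)·M₄)·M₅)·M₆)) with cost 25168.

25168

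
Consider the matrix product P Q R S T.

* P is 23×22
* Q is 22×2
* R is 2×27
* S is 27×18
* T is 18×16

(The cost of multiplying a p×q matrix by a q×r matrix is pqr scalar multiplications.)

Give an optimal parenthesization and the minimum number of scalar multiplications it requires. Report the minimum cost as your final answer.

3296

Adjacent pairs: PQ = 23·22·2 = 1012; QR = 22·2·27 = 1188; RS = 2·27·18 = 972; ST = 27·18·16 = 7776.
Length 3: P..R: k=1: 0+1188+23·22·27=14850; k=2: 1012+0+23·2·27=2254 → min 2254 | Q..S: k=2: 0+972+22·2·18=1764; k=3: 1188+0+22·27·18=11880 → min 1764 | R..T: k=3: 0+7776+2·27·16=8640; k=4: 972+0+2·18·16=1548 → min 1548.
Length 4: P..S: k=1: 0+1764+23·22·18=10872; k=2: 1012+972+23·2·18=2812; k=3: 2254+0+23·27·18=13432 → min 2812 | Q..T: k=2: 0+1548+22·2·16=2252; k=3: 1188+7776+22·27·16=18468; k=4: 1764+0+22·18·16=8100 → min 2252.
Length 5: P..T: k=1: 0+2252+23·22·16=10348; k=2: 1012+1548+23·2·16=3296; k=3: 2254+7776+23·27·16=19966; k=4: 2812+0+23·18·16=9436 → min 3296.
Optimal parenthesization: ((P Q) ((R S) T)) with cost 3296.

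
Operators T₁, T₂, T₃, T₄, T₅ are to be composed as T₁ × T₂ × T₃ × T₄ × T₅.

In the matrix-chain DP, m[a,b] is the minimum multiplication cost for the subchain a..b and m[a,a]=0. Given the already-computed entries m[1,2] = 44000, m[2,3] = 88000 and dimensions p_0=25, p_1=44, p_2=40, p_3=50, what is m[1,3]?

94000

m[1,3] = min over k∈[1,2] of m[1,k]+m[k+1,3]+p_{0}·p_k·p_{3}.
k=1: 0 + 88000 + 25·44·50 = 143000; k=2: 44000 + 0 + 25·40·50 = 94000.
Minimum: 94000 at k=2.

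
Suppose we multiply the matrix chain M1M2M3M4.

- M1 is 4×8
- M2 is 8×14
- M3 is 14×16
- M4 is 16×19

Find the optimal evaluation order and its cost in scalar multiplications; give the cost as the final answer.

Adjacent pairs: M1M2 = 4·8·14 = 448; M2M3 = 8·14·16 = 1792; M3M4 = 14·16·19 = 4256.
Length 3: M1..M3: k=1: 0+1792+4·8·16=2304; k=2: 448+0+4·14·16=1344 → min 1344 | M2..M4: k=2: 0+4256+8·14·19=6384; k=3: 1792+0+8·16·19=4224 → min 4224.
Length 4: M1..M4: k=1: 0+4224+4·8·19=4832; k=2: 448+4256+4·14·19=5768; k=3: 1344+0+4·16·19=2560 → min 2560.
Optimal parenthesization: (((M1M2)M3)M4) with cost 2560.

2560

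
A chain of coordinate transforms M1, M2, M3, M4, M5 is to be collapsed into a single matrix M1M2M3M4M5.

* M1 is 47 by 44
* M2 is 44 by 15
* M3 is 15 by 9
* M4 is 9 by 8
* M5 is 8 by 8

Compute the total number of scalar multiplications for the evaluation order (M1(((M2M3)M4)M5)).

28468

(M2M3): 44×15 by 15×9 → 44×9, cost 44·15·9 = 5940
((M2M3)M4): 44×9 by 9×8 → 44×8, cost 44·9·8 = 3168; cumulative 9108
(((M2M3)M4)M5): 44×8 by 8×8 → 44×8, cost 44·8·8 = 2816; cumulative 11924
(M1(((M2M3)M4)M5)): 47×44 by 44×8 → 47×8, cost 47·44·8 = 16544; cumulative 28468
Total: 28468 scalar multiplications.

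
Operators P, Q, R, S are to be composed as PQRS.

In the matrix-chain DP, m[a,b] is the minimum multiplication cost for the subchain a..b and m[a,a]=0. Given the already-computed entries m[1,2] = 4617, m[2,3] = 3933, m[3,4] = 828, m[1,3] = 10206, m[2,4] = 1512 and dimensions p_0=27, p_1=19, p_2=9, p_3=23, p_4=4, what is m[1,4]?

3564

m[1,4] = min over k∈[1,3] of m[1,k]+m[k+1,4]+p_{0}·p_k·p_{4}.
k=1: 0 + 1512 + 27·19·4 = 3564; k=2: 4617 + 828 + 27·9·4 = 6417; k=3: 10206 + 0 + 27·23·4 = 12690.
Minimum: 3564 at k=1.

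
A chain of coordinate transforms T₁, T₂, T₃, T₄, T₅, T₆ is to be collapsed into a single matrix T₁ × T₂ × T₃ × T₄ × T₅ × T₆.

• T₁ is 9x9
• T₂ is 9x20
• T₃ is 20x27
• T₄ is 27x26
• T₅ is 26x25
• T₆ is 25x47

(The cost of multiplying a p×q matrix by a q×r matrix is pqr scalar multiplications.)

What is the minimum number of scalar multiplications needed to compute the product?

29223

Adjacent pairs: T₁T₂ = 9·9·20 = 1620; T₂T₃ = 9·20·27 = 4860; T₃T₄ = 20·27·26 = 14040; T₄T₅ = 27·26·25 = 17550; T₅T₆ = 26·25·47 = 30550.
Length 3: T₁..T₃: k=1: 0+4860+9·9·27=7047; k=2: 1620+0+9·20·27=6480 → min 6480 | T₂..T₄: k=2: 0+14040+9·20·26=18720; k=3: 4860+0+9·27·26=11178 → min 11178 | T₃..T₅: k=3: 0+17550+20·27·25=31050; k=4: 14040+0+20·26·25=27040 → min 27040 | T₄..T₆: k=4: 0+30550+27·26·47=63544; k=5: 17550+0+27·25·47=49275 → min 49275.
Length 4: T₁..T₄: k=1: 0+11178+9·9·26=13284; k=2: 1620+14040+9·20·26=20340; k=3: 6480+0+9·27·26=12798 → min 12798 | T₂..T₅: k=2: 0+27040+9·20·25=31540; k=3: 4860+17550+9·27·25=28485; k=4: 11178+0+9·26·25=17028 → min 17028 | T₃..T₆: k=3: 0+49275+20·27·47=74655; k=4: 14040+30550+20·26·47=69030; k=5: 27040+0+20·25·47=50540 → min 50540.
Length 5: T₁..T₅: k=1: 0+17028+9·9·25=19053; k=2: 1620+27040+9·20·25=33160; k=3: 6480+17550+9·27·25=30105; k=4: 12798+0+9·26·25=18648 → min 18648 | T₂..T₆: k=2: 0+50540+9·20·47=59000; k=3: 4860+49275+9·27·47=65556; k=4: 11178+30550+9·26·47=52726; k=5: 17028+0+9·25·47=27603 → min 27603.
Length 6: T₁..T₆: k=1: 0+27603+9·9·47=31410; k=2: 1620+50540+9·20·47=60620; k=3: 6480+49275+9·27·47=67176; k=4: 12798+30550+9·26·47=54346; k=5: 18648+0+9·25·47=29223 → min 29223.
Optimal order: (((((T₁ × T₂) × T₃) × T₄) × T₅) × T₆) with cost 29223.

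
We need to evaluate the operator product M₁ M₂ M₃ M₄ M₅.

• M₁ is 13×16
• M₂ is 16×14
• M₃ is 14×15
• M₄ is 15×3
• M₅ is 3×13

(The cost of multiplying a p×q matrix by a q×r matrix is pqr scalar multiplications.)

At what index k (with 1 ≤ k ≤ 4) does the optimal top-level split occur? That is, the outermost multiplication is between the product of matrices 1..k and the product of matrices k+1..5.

Adjacent pairs: M₁M₂ = 13·16·14 = 2912; M₂M₃ = 16·14·15 = 3360; M₃M₄ = 14·15·3 = 630; M₄M₅ = 15·3·13 = 585.
Length 3: M₁..M₃: k=1: 0+3360+13·16·15=6480; k=2: 2912+0+13·14·15=5642 → min 5642 | M₂..M₄: k=2: 0+630+16·14·3=1302; k=3: 3360+0+16·15·3=4080 → min 1302 | M₃..M₅: k=3: 0+585+14·15·13=3315; k=4: 630+0+14·3·13=1176 → min 1176.
Length 4: M₁..M₄: k=1: 0+1302+13·16·3=1926; k=2: 2912+630+13·14·3=4088; k=3: 5642+0+13·15·3=6227 → min 1926 | M₂..M₅: k=2: 0+1176+16·14·13=4088; k=3: 3360+585+16·15·13=7065; k=4: 1302+0+16·3·13=1926 → min 1926.
Top-level splits: k=1: (M₁..M₁)·(M₂..M₅) → 0+1926+13·16·13 = 4630; k=2: (M₁..M₂)·(M₃..M₅) → 2912+1176+13·14·13 = 6454; k=3: (M₁..M₃)·(M₄..M₅) → 5642+585+13·15·13 = 8762; k=4: (M₁..M₄)·(M₅..M₅) → 1926+0+13·3·13 = 2433.
Best split is after M₄, i.e. k = 4.

4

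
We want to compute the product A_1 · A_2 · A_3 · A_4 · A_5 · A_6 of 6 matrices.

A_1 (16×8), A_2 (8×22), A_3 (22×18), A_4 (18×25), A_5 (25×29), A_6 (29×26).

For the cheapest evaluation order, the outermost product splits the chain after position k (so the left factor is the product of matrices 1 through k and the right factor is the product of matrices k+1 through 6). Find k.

1

Adjacent pairs: A_1A_2 = 16·8·22 = 2816; A_2A_3 = 8·22·18 = 3168; A_3A_4 = 22·18·25 = 9900; A_4A_5 = 18·25·29 = 13050; A_5A_6 = 25·29·26 = 18850.
Length 3: A_1..A_3: k=1: 0+3168+16·8·18=5472; k=2: 2816+0+16·22·18=9152 → min 5472 | A_2..A_4: k=2: 0+9900+8·22·25=14300; k=3: 3168+0+8·18·25=6768 → min 6768 | A_3..A_5: k=3: 0+13050+22·18·29=24534; k=4: 9900+0+22·25·29=25850 → min 24534 | A_4..A_6: k=4: 0+18850+18·25·26=30550; k=5: 13050+0+18·29·26=26622 → min 26622.
Length 4: A_1..A_4: k=1: 0+6768+16·8·25=9968; k=2: 2816+9900+16·22·25=21516; k=3: 5472+0+16·18·25=12672 → min 9968 | A_2..A_5: k=2: 0+24534+8·22·29=29638; k=3: 3168+13050+8·18·29=20394; k=4: 6768+0+8·25·29=12568 → min 12568 | A_3..A_6: k=3: 0+26622+22·18·26=36918; k=4: 9900+18850+22·25·26=43050; k=5: 24534+0+22·29·26=41122 → min 36918.
Length 5: A_1..A_5: k=1: 0+12568+16·8·29=16280; k=2: 2816+24534+16·22·29=37558; k=3: 5472+13050+16·18·29=26874; k=4: 9968+0+16·25·29=21568 → min 16280 | A_2..A_6: k=2: 0+36918+8·22·26=41494; k=3: 3168+26622+8·18·26=33534; k=4: 6768+18850+8·25·26=30818; k=5: 12568+0+8·29·26=18600 → min 18600.
Top-level splits: k=1: (A_1..A_1)·(A_2..A_6) → 0+18600+16·8·26 = 21928; k=2: (A_1..A_2)·(A_3..A_6) → 2816+36918+16·22·26 = 48886; k=3: (A_1..A_3)·(A_4..A_6) → 5472+26622+16·18·26 = 39582; k=4: (A_1..A_4)·(A_5..A_6) → 9968+18850+16·25·26 = 39218; k=5: (A_1..A_5)·(A_6..A_6) → 16280+0+16·29·26 = 28344.
Best split is after A_1, i.e. k = 1.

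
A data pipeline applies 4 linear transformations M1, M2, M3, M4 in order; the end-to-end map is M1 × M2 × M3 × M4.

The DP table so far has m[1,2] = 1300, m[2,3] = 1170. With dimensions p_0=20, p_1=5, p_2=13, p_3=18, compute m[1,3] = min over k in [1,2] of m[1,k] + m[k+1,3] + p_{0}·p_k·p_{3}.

m[1,3] = min over k∈[1,2] of m[1,k]+m[k+1,3]+p_{0}·p_k·p_{3}.
k=1: 0 + 1170 + 20·5·18 = 2970; k=2: 1300 + 0 + 20·13·18 = 5980.
Minimum: 2970 at k=1.

2970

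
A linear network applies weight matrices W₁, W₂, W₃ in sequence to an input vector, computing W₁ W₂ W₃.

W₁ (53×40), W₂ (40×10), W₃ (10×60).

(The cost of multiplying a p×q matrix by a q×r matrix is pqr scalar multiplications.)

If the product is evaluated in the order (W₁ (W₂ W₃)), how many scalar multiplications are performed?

151200

(W₂ W₃): 40×10 by 10×60 → 40×60, cost 40·10·60 = 24000
(W₁ (W₂ W₃)): 53×40 by 40×60 → 53×60, cost 53·40·60 = 127200; cumulative 151200
Total: 151200 scalar multiplications.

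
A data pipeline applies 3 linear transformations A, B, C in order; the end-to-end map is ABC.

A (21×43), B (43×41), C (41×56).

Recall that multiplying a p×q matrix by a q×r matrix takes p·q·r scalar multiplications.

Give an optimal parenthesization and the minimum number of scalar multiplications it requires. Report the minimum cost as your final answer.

(A(BC)): cost 149296.
((AB)C): cost 85239.
Optimal: ((AB)C) with cost 85239.

85239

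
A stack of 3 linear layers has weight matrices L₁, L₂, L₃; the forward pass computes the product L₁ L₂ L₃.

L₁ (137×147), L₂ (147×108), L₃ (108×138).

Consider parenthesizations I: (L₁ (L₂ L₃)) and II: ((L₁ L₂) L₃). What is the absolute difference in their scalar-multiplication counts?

753210

Order I = (L₁ (L₂ L₃)): (L₂ L₃): 147×108 by 108×138 → 147×138, cost 147·108·138 = 2190888; (L₁ (L₂ L₃)): 137×147 by 147×138 → 137×138, cost 137·147·138 = 2779182; cumulative 4970070. Total 4970070.
Order II = ((L₁ L₂) L₃): (L₁ L₂): 137×147 by 147×108 → 137×108, cost 137·147·108 = 2175012; ((L₁ L₂) L₃): 137×108 by 108×138 → 137×138, cost 137·108·138 = 2041848; cumulative 4216860. Total 4216860.
Difference: |4970070 − 4216860| = 753210.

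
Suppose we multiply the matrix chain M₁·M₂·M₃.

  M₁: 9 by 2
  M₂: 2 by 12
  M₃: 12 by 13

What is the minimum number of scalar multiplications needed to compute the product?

546

Order (M₁·(M₂·M₃)): (M₂·M₃): 2×12 by 12×13 → 2×13, cost 2·12·13 = 312; (M₁·(M₂·M₃)): 9×2 by 2×13 → 9×13, cost 9·2·13 = 234; cumulative 546. Total 546.
Order ((M₁·M₂)·M₃): (M₁·M₂): 9×2 by 2×12 → 9×12, cost 9·2·12 = 216; ((M₁·M₂)·M₃): 9×12 by 12×13 → 9×13, cost 9·12·13 = 1404; cumulative 1620. Total 1620.
Minimum: 546.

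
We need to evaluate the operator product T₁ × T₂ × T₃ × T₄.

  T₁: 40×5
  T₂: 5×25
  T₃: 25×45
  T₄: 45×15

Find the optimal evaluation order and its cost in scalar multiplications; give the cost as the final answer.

12000

Adjacent pairs: T₁T₂ = 40·5·25 = 5000; T₂T₃ = 5·25·45 = 5625; T₃T₄ = 25·45·15 = 16875.
Length 3: T₁..T₃: k=1: 0+5625+40·5·45=14625; k=2: 5000+0+40·25·45=50000 → min 14625 | T₂..T₄: k=2: 0+16875+5·25·15=18750; k=3: 5625+0+5·45·15=9000 → min 9000.
Length 4: T₁..T₄: k=1: 0+9000+40·5·15=12000; k=2: 5000+16875+40·25·15=36875; k=3: 14625+0+40·45·15=41625 → min 12000.
Optimal parenthesization: (T₁ × ((T₂ × T₃) × T₄)) with cost 12000.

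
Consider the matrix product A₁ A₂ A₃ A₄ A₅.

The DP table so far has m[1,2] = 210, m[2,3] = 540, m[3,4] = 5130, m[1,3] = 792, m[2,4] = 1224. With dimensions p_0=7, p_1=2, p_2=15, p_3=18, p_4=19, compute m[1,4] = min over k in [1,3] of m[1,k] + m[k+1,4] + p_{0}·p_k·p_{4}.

m[1,4] = min over k∈[1,3] of m[1,k]+m[k+1,4]+p_{0}·p_k·p_{4}.
k=1: 0 + 1224 + 7·2·19 = 1490; k=2: 210 + 5130 + 7·15·19 = 7335; k=3: 792 + 0 + 7·18·19 = 3186.
Minimum: 1490 at k=1.

1490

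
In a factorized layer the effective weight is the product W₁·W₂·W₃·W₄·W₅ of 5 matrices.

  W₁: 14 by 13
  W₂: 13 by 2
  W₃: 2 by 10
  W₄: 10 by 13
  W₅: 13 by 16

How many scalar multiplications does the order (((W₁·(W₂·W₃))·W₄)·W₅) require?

(W₂·W₃): 13×2 by 2×10 → 13×10, cost 13·2·10 = 260
(W₁·(W₂·W₃)): 14×13 by 13×10 → 14×10, cost 14·13·10 = 1820; cumulative 2080
((W₁·(W₂·W₃))·W₄): 14×10 by 10×13 → 14×13, cost 14·10·13 = 1820; cumulative 3900
(((W₁·(W₂·W₃))·W₄)·W₅): 14×13 by 13×16 → 14×16, cost 14·13·16 = 2912; cumulative 6812
Total: 6812 scalar multiplications.

6812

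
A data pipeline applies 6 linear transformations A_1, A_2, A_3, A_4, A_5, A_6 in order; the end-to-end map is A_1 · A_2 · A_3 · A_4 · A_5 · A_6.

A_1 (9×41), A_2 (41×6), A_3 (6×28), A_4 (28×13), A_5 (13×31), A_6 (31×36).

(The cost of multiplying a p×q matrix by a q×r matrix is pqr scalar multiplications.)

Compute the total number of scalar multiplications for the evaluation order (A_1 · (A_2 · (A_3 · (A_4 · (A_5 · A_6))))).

55800

(A_5 · A_6): 13×31 by 31×36 → 13×36, cost 13·31·36 = 14508
(A_4 · (A_5 · A_6)): 28×13 by 13×36 → 28×36, cost 28·13·36 = 13104; cumulative 27612
(A_3 · (A_4 · (A_5 · A_6))): 6×28 by 28×36 → 6×36, cost 6·28·36 = 6048; cumulative 33660
(A_2 · (A_3 · (A_4 · (A_5 · A_6)))): 41×6 by 6×36 → 41×36, cost 41·6·36 = 8856; cumulative 42516
(A_1 · (A_2 · (A_3 · (A_4 · (A_5 · A_6))))): 9×41 by 41×36 → 9×36, cost 9·41·36 = 13284; cumulative 55800
Total: 55800 scalar multiplications.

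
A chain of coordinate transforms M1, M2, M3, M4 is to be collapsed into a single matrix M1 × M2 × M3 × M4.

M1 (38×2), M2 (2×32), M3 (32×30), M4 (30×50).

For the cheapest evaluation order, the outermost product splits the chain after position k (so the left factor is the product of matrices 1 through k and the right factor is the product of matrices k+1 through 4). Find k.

Adjacent pairs: M1M2 = 38·2·32 = 2432; M2M3 = 2·32·30 = 1920; M3M4 = 32·30·50 = 48000.
Length 3: M1..M3: k=1: 0+1920+38·2·30=4200; k=2: 2432+0+38·32·30=38912 → min 4200 | M2..M4: k=2: 0+48000+2·32·50=51200; k=3: 1920+0+2·30·50=4920 → min 4920.
Top-level splits: k=1: (M1..M1)·(M2..M4) → 0+4920+38·2·50 = 8720; k=2: (M1..M2)·(M3..M4) → 2432+48000+38·32·50 = 111232; k=3: (M1..M3)·(M4..M4) → 4200+0+38·30·50 = 61200.
Best split is after M1, i.e. k = 1.

1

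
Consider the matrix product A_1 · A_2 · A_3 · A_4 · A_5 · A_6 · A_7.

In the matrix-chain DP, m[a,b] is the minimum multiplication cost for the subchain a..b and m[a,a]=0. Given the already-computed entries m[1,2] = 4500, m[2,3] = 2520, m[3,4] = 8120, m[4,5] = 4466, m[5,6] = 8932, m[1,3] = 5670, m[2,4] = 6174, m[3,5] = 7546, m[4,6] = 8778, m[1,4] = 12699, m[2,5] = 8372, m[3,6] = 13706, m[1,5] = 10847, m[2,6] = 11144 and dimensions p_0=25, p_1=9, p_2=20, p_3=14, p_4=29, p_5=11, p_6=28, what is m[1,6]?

m[1,6] = min over k∈[1,5] of m[1,k]+m[k+1,6]+p_{0}·p_k·p_{6}.
k=1: 0 + 11144 + 25·9·28 = 17444; k=2: 4500 + 13706 + 25·20·28 = 32206; k=3: 5670 + 8778 + 25·14·28 = 24248; k=4: 12699 + 8932 + 25·29·28 = 41931; k=5: 10847 + 0 + 25·11·28 = 18547.
Minimum: 17444 at k=1.

17444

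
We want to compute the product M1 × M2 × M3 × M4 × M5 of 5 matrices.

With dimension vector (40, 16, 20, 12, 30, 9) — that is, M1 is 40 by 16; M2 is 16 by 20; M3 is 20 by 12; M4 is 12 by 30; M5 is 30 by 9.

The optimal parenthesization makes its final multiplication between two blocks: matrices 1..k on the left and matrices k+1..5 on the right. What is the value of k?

Adjacent pairs: M1M2 = 40·16·20 = 12800; M2M3 = 16·20·12 = 3840; M3M4 = 20·12·30 = 7200; M4M5 = 12·30·9 = 3240.
Length 3: M1..M3: k=1: 0+3840+40·16·12=11520; k=2: 12800+0+40·20·12=22400 → min 11520 | M2..M4: k=2: 0+7200+16·20·30=16800; k=3: 3840+0+16·12·30=9600 → min 9600 | M3..M5: k=3: 0+3240+20·12·9=5400; k=4: 7200+0+20·30·9=12600 → min 5400.
Length 4: M1..M4: k=1: 0+9600+40·16·30=28800; k=2: 12800+7200+40·20·30=44000; k=3: 11520+0+40·12·30=25920 → min 25920 | M2..M5: k=2: 0+5400+16·20·9=8280; k=3: 3840+3240+16·12·9=8808; k=4: 9600+0+16·30·9=13920 → min 8280.
Top-level splits: k=1: (M1..M1)·(M2..M5) → 0+8280+40·16·9 = 14040; k=2: (M1..M2)·(M3..M5) → 12800+5400+40·20·9 = 25400; k=3: (M1..M3)·(M4..M5) → 11520+3240+40·12·9 = 19080; k=4: (M1..M4)·(M5..M5) → 25920+0+40·30·9 = 36720.
Best split is after M1, i.e. k = 1.

1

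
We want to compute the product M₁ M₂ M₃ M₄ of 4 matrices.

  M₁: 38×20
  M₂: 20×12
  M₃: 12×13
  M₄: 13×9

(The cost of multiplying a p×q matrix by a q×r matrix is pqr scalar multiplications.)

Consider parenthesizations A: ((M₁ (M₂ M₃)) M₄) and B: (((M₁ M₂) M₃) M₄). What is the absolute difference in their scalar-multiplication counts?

2048

Order A = ((M₁ (M₂ M₃)) M₄): (M₂ M₃): 20×12 by 12×13 → 20×13, cost 20·12·13 = 3120; (M₁ (M₂ M₃)): 38×20 by 20×13 → 38×13, cost 38·20·13 = 9880; cumulative 13000; ((M₁ (M₂ M₃)) M₄): 38×13 by 13×9 → 38×9, cost 38·13·9 = 4446; cumulative 17446. Total 17446.
Order B = (((M₁ M₂) M₃) M₄): (M₁ M₂): 38×20 by 20×12 → 38×12, cost 38·20·12 = 9120; ((M₁ M₂) M₃): 38×12 by 12×13 → 38×13, cost 38·12·13 = 5928; cumulative 15048; (((M₁ M₂) M₃) M₄): 38×13 by 13×9 → 38×9, cost 38·13·9 = 4446; cumulative 19494. Total 19494.
Difference: |17446 − 19494| = 2048.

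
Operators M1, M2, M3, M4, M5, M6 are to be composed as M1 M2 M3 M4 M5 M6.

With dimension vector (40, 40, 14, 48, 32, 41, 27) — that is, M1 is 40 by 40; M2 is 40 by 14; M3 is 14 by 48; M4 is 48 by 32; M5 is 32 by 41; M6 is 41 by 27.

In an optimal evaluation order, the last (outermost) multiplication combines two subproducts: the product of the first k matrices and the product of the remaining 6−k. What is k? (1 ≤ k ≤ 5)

2

Adjacent pairs: M1M2 = 40·40·14 = 22400; M2M3 = 40·14·48 = 26880; M3M4 = 14·48·32 = 21504; M4M5 = 48·32·41 = 62976; M5M6 = 32·41·27 = 35424.
Length 3: M1..M3: k=1: 0+26880+40·40·48=103680; k=2: 22400+0+40·14·48=49280 → min 49280 | M2..M4: k=2: 0+21504+40·14·32=39424; k=3: 26880+0+40·48·32=88320 → min 39424 | M3..M5: k=3: 0+62976+14·48·41=90528; k=4: 21504+0+14·32·41=39872 → min 39872 | M4..M6: k=4: 0+35424+48·32·27=76896; k=5: 62976+0+48·41·27=116112 → min 76896.
Length 4: M1..M4: k=1: 0+39424+40·40·32=90624; k=2: 22400+21504+40·14·32=61824; k=3: 49280+0+40·48·32=110720 → min 61824 | M2..M5: k=2: 0+39872+40·14·41=62832; k=3: 26880+62976+40·48·41=168576; k=4: 39424+0+40·32·41=91904 → min 62832 | M3..M6: k=3: 0+76896+14·48·27=95040; k=4: 21504+35424+14·32·27=69024; k=5: 39872+0+14·41·27=55370 → min 55370.
Length 5: M1..M5: k=1: 0+62832+40·40·41=128432; k=2: 22400+39872+40·14·41=85232; k=3: 49280+62976+40·48·41=190976; k=4: 61824+0+40·32·41=114304 → min 85232 | M2..M6: k=2: 0+55370+40·14·27=70490; k=3: 26880+76896+40·48·27=155616; k=4: 39424+35424+40·32·27=109408; k=5: 62832+0+40·41·27=107112 → min 70490.
Top-level splits: k=1: (M1..M1)·(M2..M6) → 0+70490+40·40·27 = 113690; k=2: (M1..M2)·(M3..M6) → 22400+55370+40·14·27 = 92890; k=3: (M1..M3)·(M4..M6) → 49280+76896+40·48·27 = 178016; k=4: (M1..M4)·(M5..M6) → 61824+35424+40·32·27 = 131808; k=5: (M1..M5)·(M6..M6) → 85232+0+40·41·27 = 129512.
Best split is after M2, i.e. k = 2.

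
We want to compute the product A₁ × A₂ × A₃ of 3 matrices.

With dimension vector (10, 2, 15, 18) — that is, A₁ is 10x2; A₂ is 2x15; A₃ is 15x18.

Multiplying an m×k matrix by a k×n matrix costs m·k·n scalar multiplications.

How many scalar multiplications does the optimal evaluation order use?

Order (A₁ × (A₂ × A₃)): (A₂ × A₃): 2×15 by 15×18 → 2×18, cost 2·15·18 = 540; (A₁ × (A₂ × A₃)): 10×2 by 2×18 → 10×18, cost 10·2·18 = 360; cumulative 900. Total 900.
Order ((A₁ × A₂) × A₃): (A₁ × A₂): 10×2 by 2×15 → 10×15, cost 10·2·15 = 300; ((A₁ × A₂) × A₃): 10×15 by 15×18 → 10×18, cost 10·15·18 = 2700; cumulative 3000. Total 3000.
Minimum: 900.

900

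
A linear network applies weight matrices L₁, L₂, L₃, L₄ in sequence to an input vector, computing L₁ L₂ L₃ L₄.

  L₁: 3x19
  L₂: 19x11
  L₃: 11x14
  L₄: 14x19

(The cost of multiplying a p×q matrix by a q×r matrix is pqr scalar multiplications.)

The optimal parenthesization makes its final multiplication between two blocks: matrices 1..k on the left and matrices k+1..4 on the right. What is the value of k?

3

Adjacent pairs: L₁L₂ = 3·19·11 = 627; L₂L₃ = 19·11·14 = 2926; L₃L₄ = 11·14·19 = 2926.
Length 3: L₁..L₃: k=1: 0+2926+3·19·14=3724; k=2: 627+0+3·11·14=1089 → min 1089 | L₂..L₄: k=2: 0+2926+19·11·19=6897; k=3: 2926+0+19·14·19=7980 → min 6897.
Top-level splits: k=1: (L₁..L₁)·(L₂..L₄) → 0+6897+3·19·19 = 7980; k=2: (L₁..L₂)·(L₃..L₄) → 627+2926+3·11·19 = 4180; k=3: (L₁..L₃)·(L₄..L₄) → 1089+0+3·14·19 = 1887.
Best split is after L₃, i.e. k = 3.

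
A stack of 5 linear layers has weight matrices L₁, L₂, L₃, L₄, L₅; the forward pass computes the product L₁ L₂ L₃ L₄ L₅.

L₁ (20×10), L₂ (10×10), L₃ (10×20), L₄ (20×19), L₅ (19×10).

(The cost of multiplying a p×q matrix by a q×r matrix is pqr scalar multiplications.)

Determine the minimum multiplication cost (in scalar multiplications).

Adjacent pairs: L₁L₂ = 20·10·10 = 2000; L₂L₃ = 10·10·20 = 2000; L₃L₄ = 10·20·19 = 3800; L₄L₅ = 20·19·10 = 3800.
Length 3: L₁..L₃: k=1: 0+2000+20·10·20=6000; k=2: 2000+0+20·10·20=6000 → min 6000 | L₂..L₄: k=2: 0+3800+10·10·19=5700; k=3: 2000+0+10·20·19=5800 → min 5700 | L₃..L₅: k=3: 0+3800+10·20·10=5800; k=4: 3800+0+10·19·10=5700 → min 5700.
Length 4: L₁..L₄: k=1: 0+5700+20·10·19=9500; k=2: 2000+3800+20·10·19=9600; k=3: 6000+0+20·20·19=13600 → min 9500 | L₂..L₅: k=2: 0+5700+10·10·10=6700; k=3: 2000+3800+10·20·10=7800; k=4: 5700+0+10·19·10=7600 → min 6700.
Length 5: L₁..L₅: k=1: 0+6700+20·10·10=8700; k=2: 2000+5700+20·10·10=9700; k=3: 6000+3800+20·20·10=13800; k=4: 9500+0+20·19·10=13300 → min 8700.
Optimal order: (L₁ (L₂ ((L₃ L₄) L₅))) with cost 8700.

8700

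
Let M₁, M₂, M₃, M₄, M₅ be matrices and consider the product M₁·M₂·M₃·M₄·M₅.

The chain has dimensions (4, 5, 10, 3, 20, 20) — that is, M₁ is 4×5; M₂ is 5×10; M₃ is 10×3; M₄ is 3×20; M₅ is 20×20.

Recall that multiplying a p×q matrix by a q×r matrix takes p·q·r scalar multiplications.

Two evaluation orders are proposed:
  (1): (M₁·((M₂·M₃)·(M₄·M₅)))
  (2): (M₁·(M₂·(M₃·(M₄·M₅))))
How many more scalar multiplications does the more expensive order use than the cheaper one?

Order (1) = (M₁·((M₂·M₃)·(M₄·M₅))): (M₂·M₃): 5×10 by 10×3 → 5×3, cost 5·10·3 = 150; (M₄·M₅): 3×20 by 20×20 → 3×20, cost 3·20·20 = 1200; ((M₂·M₃)·(M₄·M₅)): 5×3 by 3×20 → 5×20, cost 5·3·20 = 300; cumulative 1650; (M₁·((M₂·M₃)·(M₄·M₅))): 4×5 by 5×20 → 4×20, cost 4·5·20 = 400; cumulative 2050. Total 2050.
Order (2) = (M₁·(M₂·(M₃·(M₄·M₅)))): (M₄·M₅): 3×20 by 20×20 → 3×20, cost 3·20·20 = 1200; (M₃·(M₄·M₅)): 10×3 by 3×20 → 10×20, cost 10·3·20 = 600; cumulative 1800; (M₂·(M₃·(M₄·M₅))): 5×10 by 10×20 → 5×20, cost 5·10·20 = 1000; cumulative 2800; (M₁·(M₂·(M₃·(M₄·M₅)))): 4×5 by 5×20 → 4×20, cost 4·5·20 = 400; cumulative 3200. Total 3200.
Difference: |2050 − 3200| = 1150.

1150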